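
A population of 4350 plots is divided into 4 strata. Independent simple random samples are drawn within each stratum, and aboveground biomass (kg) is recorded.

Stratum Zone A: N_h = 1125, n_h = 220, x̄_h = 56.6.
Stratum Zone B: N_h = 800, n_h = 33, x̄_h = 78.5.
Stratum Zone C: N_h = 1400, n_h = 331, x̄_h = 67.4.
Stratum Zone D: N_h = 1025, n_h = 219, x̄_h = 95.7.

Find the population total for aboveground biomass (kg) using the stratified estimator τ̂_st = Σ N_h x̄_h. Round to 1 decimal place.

τ̂_st ≈ 318927.5

τ̂_st = Σ N_h x̄_h = 1125·56.6 + 800·78.5 + 1400·67.4 + 1025·95.7 = 318927.5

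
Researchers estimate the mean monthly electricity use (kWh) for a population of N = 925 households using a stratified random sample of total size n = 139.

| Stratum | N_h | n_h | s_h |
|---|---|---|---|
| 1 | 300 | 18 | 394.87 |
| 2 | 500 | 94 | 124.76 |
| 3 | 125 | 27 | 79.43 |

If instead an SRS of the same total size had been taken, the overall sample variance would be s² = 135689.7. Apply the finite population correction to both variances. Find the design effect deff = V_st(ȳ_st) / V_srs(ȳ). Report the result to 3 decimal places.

deff ≈ 1.084

V̂(ȳ_st) = Σ W_h² (1 − n_h/N_h) s_h²/n_h, with W_h = N_h/N and N = 925:
  stratum 1: (300/925)²·(1 − 18/300)·394.87²/18 = 856.491
  stratum 2: (500/925)²·(1 − 94/500)·124.76²/94 = 39.2858
  stratum 3: (125/925)²·(1 − 27/125)·79.43²/27 = 3.34548
V_st = 899.122
V_srs = (1 − 139/925)·135689.7/139 = 829.493
deff = V_st / V_srs = 899.122/829.493 = 1.0839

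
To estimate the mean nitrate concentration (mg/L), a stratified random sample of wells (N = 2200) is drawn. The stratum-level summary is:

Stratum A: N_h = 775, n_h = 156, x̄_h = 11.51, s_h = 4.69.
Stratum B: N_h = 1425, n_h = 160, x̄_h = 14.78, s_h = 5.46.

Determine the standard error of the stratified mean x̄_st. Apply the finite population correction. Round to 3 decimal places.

SE(x̄_st) ≈ 0.289

V̂(x̄_st) = Σ W_h² (1 − n_h/N_h) s_h²/n_h, with W_h = N_h/N and N = 2200:
  stratum A: (775/2200)²·(1 − 156/775)·4.69²/156 = 0.0139755
  stratum B: (1425/2200)²·(1 − 160/1425)·5.46²/160 = 0.0693945
V̂(x̄_st) = 0.0833701
SE(x̄_st) = √0.0833701 = 0.288739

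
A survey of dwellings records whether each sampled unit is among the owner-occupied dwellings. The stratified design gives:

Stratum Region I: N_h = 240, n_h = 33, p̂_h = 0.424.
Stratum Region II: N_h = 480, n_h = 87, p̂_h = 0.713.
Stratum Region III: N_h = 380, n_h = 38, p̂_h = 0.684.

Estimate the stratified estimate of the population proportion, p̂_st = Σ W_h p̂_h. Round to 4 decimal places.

N = 1100; stratum weights W_h = N_h/N.
p̂_st = Σ W_h p̂_h = (240·0.424 + 480·0.713 + 380·0.684)/1100 = 0.63993

p̂_st ≈ 0.6399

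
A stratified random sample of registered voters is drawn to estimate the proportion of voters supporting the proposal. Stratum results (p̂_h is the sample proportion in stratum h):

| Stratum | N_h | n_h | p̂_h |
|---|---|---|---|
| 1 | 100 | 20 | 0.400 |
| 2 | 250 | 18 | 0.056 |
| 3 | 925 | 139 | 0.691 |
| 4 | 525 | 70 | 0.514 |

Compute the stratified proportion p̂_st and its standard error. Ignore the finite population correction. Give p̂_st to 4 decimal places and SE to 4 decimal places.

N = 1800; stratum weights W_h = N_h/N.
p̂_st = Σ W_h p̂_h = (100·0.400 + 250·0.056 + 925·0.691 + 525·0.514)/1800 = 0.53501
V̂(p̂_st) = Σ W_h² p̂_h(1−p̂_h)/(n_h−1):
  stratum 1: (100/1800)²·0.400·0.600/19 = 3.89864e-05
  stratum 2: (250/1800)²·0.056·0.944/17 = 5.99855e-05
  stratum 3: (925/1800)²·0.691·0.309/138 = 0.000408598
  stratum 4: (525/1800)²·0.514·0.486/69 = 0.000307981
V̂(p̂_st) = 0.00081555; SE = √V̂ = 0.0285578

p̂_st ≈ 0.5350, SE ≈ 0.0286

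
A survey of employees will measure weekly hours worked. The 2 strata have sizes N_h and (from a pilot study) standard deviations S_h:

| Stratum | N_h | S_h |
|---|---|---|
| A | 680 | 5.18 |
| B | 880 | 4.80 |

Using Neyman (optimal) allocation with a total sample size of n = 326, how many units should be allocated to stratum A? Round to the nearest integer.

Neyman allocation: n_h = n · N_h S_h / Σ N_i S_i, with n = 326.
  stratum A: N_h·S_h = 680·5.18 = 3522.40
  stratum B: N_h·S_h = 880·4.80 = 4224.00
Σ N_h S_h = 7746.40
n for stratum A = 326·3522.40/7746.40 = 148.237 → 148

148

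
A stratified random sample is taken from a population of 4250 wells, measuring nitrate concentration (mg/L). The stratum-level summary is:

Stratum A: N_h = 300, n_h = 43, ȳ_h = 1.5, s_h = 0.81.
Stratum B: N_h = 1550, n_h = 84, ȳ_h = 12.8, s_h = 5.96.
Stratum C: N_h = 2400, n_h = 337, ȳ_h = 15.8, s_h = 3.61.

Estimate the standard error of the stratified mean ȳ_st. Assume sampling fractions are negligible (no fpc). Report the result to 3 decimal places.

SE(ȳ_st) ≈ 0.262

V̂(ȳ_st) = Σ W_h² s_h²/n_h, with W_h = N_h/N and N = 4250:
  stratum A: (300/4250)²·0.81²/43 = 7.60267e-05
  stratum B: (1550/4250)²·5.96²/84 = 0.0562469
  stratum C: (2400/4250)²·3.61²/337 = 0.0123319
V̂(ȳ_st) = 0.0686548
SE(ȳ_st) = √0.0686548 = 0.262021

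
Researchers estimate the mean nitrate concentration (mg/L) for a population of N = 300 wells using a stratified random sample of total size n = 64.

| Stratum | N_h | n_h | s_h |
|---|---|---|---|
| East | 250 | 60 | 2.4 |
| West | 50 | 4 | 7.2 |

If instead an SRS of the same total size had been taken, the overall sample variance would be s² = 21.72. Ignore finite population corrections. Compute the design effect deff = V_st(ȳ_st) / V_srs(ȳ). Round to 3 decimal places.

V̂(ȳ_st) = Σ W_h² s_h²/n_h, with W_h = N_h/N and N = 300:
  stratum East: (250/300)²·2.4²/60 = 0.0666667
  stratum West: (50/300)²·7.2²/4 = 0.36
V_st = 0.426667
V_srs = s²/n = 21.72/64 = 0.339375
deff = V_st / V_srs = 0.426667/0.339375 = 1.2572

deff ≈ 1.257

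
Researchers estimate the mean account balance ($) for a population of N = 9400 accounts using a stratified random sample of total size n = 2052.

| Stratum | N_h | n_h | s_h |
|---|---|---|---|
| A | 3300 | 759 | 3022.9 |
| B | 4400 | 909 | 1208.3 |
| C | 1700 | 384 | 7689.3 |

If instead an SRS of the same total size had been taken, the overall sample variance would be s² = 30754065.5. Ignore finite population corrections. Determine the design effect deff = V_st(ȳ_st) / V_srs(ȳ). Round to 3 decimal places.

V̂(ȳ_st) = Σ W_h² s_h²/n_h, with W_h = N_h/N and N = 9400:
  stratum A: (3300/9400)²·3022.9²/759 = 1483.81
  stratum B: (4400/9400)²·1208.3²/909 = 351.913
  stratum C: (1700/9400)²·7689.3²/384 = 5035.99
V_st = 6871.71
V_srs = s²/n = 30754065.5/2052 = 14987.4
deff = V_st / V_srs = 6871.71/14987.4 = 0.4585

deff ≈ 0.459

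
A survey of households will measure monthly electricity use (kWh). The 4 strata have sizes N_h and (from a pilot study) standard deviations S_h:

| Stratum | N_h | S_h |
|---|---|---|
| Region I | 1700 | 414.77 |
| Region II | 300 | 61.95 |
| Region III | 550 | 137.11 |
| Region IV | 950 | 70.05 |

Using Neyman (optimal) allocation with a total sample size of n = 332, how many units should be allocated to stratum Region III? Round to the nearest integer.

29

Neyman allocation: n_h = n · N_h S_h / Σ N_i S_i, with n = 332.
  stratum Region I: N_h·S_h = 1700·414.77 = 705109.00
  stratum Region II: N_h·S_h = 300·61.95 = 18585.00
  stratum Region III: N_h·S_h = 550·137.11 = 75410.50
  stratum Region IV: N_h·S_h = 950·70.05 = 66547.50
Σ N_h S_h = 865652.00
n for stratum Region III = 332·75410.50/865652.00 = 28.922 → 29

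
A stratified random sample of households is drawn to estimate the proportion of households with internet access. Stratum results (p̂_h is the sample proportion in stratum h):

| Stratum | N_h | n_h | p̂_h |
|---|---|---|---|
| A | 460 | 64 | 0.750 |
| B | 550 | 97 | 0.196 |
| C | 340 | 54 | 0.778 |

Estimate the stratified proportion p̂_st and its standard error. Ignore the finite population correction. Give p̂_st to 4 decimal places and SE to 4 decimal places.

N = 1350; stratum weights W_h = N_h/N.
p̂_st = Σ W_h p̂_h = (460·0.750 + 550·0.196 + 340·0.778)/1350 = 0.53135
V̂(p̂_st) = Σ W_h² p̂_h(1−p̂_h)/(n_h−1):
  stratum A: (460/1350)²·0.750·0.250/63 = 0.000345548
  stratum B: (550/1350)²·0.196·0.804/96 = 0.000272457
  stratum C: (340/1350)²·0.778·0.222/53 = 0.000206703
V̂(p̂_st) = 0.000824709; SE = √V̂ = 0.0287177

p̂_st ≈ 0.5313, SE ≈ 0.0287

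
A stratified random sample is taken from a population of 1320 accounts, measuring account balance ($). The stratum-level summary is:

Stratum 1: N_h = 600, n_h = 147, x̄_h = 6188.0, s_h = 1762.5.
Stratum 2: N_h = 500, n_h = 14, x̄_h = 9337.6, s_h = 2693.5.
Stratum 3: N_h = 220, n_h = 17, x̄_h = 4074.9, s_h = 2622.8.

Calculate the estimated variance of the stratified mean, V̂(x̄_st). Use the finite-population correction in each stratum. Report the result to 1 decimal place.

V̂(x̄_st) ≈ 85939.2

V̂(x̄_st) = Σ W_h² (1 − n_h/N_h) s_h²/n_h, with W_h = N_h/N and N = 1320:
  stratum 1: (600/1320)²·(1 − 147/600)·1762.5²/147 = 3296.42
  stratum 2: (500/1320)²·(1 − 14/500)·2693.5²/14 = 72271
  stratum 3: (220/1320)²·(1 − 17/220)·2622.8²/17 = 10371.8
V̂(x̄_st) = 85939.2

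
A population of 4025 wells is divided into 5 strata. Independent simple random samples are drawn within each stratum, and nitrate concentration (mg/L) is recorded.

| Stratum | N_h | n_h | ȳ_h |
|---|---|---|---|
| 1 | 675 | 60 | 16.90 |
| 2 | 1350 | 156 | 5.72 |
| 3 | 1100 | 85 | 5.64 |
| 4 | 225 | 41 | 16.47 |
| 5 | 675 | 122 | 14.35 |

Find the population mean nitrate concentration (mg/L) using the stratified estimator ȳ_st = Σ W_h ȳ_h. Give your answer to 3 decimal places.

N = Σ N_h = 4025. Stratum weights W_h = N_h/N.
ȳ_st = (675·16.90 + 1350·5.72 + 1100·5.64 + 225·16.47 + 675·14.35) / 4025 = 9.62124

ȳ_st ≈ 9.621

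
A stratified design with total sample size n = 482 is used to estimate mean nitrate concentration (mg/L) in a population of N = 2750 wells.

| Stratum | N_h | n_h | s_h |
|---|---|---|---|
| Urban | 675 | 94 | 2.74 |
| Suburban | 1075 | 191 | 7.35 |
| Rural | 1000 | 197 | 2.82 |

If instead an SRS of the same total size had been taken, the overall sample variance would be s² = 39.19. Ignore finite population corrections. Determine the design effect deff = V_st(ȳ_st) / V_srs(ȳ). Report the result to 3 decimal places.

deff ≈ 0.656

V̂(ȳ_st) = Σ W_h² s_h²/n_h, with W_h = N_h/N and N = 2750:
  stratum Urban: (675/2750)²·2.74²/94 = 0.00481189
  stratum Suburban: (1075/2750)²·7.35²/191 = 0.0432208
  stratum Rural: (1000/2750)²·2.82²/197 = 0.00533785
V_st = 0.0533705
V_srs = s²/n = 39.19/482 = 0.0813071
deff = V_st / V_srs = 0.0533705/0.0813071 = 0.6564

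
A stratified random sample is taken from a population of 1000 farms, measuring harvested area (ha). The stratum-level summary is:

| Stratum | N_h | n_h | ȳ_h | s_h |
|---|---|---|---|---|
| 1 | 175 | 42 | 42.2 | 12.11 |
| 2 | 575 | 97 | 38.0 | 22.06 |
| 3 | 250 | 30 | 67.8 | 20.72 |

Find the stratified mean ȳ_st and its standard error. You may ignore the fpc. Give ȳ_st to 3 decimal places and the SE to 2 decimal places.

ȳ_st = Σ W_h ȳ_h = (175·42.2 + 575·38.0 + 250·67.8)/1000 = 46.18500
V̂(ȳ_st) = Σ W_h² s_h²/n_h, with W_h = N_h/N and N = 1000:
  stratum 1: (175/1000)²·12.11²/42 = 0.106934
  stratum 2: (575/1000)²·22.06²/97 = 1.65873
  stratum 3: (250/1000)²·20.72²/30 = 0.894413
V̂(ȳ_st) = 2.66007
SE(ȳ_st) = √2.66007 = 1.63097

ȳ_st ≈ 46.185, SE ≈ 1.63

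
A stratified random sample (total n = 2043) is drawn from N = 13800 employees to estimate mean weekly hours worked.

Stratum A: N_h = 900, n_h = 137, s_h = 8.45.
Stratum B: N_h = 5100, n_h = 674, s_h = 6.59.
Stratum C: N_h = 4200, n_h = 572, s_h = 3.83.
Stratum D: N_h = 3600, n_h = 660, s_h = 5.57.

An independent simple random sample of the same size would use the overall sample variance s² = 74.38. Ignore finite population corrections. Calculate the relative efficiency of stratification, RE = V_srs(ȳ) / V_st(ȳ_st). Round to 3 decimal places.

V̂(ȳ_st) = Σ W_h² s_h²/n_h, with W_h = N_h/N and N = 13800:
  stratum A: (900/13800)²·8.45²/137 = 0.00221677
  stratum B: (5100/13800)²·6.59²/674 = 0.00880021
  stratum C: (4200/13800)²·3.83²/572 = 0.00237543
  stratum D: (3600/13800)²·5.57²/660 = 0.00319899
V_st = 0.0165914
V_srs = s²/n = 74.38/2043 = 0.0364072
Relative efficiency = V_srs / V_st = 0.0364072/0.0165914 = 2.1943

RE ≈ 2.194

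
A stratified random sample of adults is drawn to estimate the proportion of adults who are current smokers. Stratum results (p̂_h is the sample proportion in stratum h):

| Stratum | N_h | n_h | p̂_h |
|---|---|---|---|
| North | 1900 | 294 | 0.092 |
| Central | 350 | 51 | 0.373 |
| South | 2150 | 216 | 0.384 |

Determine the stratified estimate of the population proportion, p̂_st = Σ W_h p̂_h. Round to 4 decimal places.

N = 4400; stratum weights W_h = N_h/N.
p̂_st = Σ W_h p̂_h = (1900·0.092 + 350·0.373 + 2150·0.384)/4400 = 0.25703

p̂_st ≈ 0.2570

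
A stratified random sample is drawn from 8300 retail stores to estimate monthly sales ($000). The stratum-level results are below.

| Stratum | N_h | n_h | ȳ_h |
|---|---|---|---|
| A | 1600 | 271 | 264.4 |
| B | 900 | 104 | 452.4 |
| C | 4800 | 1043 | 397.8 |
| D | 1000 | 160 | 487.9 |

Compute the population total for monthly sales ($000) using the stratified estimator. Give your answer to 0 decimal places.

τ̂_st ≈ 3227540

τ̂_st = Σ N_h ȳ_h = 1600·264.4 + 900·452.4 + 4800·397.8 + 1000·487.9 = 3227540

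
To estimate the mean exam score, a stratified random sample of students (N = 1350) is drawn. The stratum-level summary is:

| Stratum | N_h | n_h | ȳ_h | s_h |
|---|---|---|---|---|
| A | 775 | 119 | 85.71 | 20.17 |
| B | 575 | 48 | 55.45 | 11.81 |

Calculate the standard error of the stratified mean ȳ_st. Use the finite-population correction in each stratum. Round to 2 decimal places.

SE(ȳ_st) ≈ 1.20

V̂(ȳ_st) = Σ W_h² (1 − n_h/N_h) s_h²/n_h, with W_h = N_h/N and N = 1350:
  stratum A: (775/1350)²·(1 − 119/775)·20.17²/119 = 0.95368
  stratum B: (575/1350)²·(1 − 48/575)·11.81²/48 = 0.483136
V̂(ȳ_st) = 1.43682
SE(ȳ_st) = √1.43682 = 1.19867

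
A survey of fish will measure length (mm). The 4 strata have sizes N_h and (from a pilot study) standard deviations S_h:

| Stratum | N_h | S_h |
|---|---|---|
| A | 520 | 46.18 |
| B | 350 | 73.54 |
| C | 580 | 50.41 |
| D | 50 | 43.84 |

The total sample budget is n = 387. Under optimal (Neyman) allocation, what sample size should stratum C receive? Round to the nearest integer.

139

Neyman allocation: n_h = n · N_h S_h / Σ N_i S_i, with n = 387.
  stratum A: N_h·S_h = 520·46.18 = 24013.60
  stratum B: N_h·S_h = 350·73.54 = 25739.00
  stratum C: N_h·S_h = 580·50.41 = 29237.80
  stratum D: N_h·S_h = 50·43.84 = 2192.00
Σ N_h S_h = 81182.40
n for stratum C = 387·29237.80/81182.40 = 139.378 → 139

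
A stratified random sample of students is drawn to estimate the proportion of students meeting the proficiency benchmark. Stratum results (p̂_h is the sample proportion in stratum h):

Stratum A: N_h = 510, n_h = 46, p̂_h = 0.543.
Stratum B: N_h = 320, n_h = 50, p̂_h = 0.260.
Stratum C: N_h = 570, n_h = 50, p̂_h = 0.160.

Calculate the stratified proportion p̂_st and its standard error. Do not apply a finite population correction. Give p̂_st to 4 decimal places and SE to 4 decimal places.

p̂_st ≈ 0.3224, SE ≈ 0.0373

N = 1400; stratum weights W_h = N_h/N.
p̂_st = Σ W_h p̂_h = (510·0.543 + 320·0.260 + 570·0.160)/1400 = 0.32238
V̂(p̂_st) = Σ W_h² p̂_h(1−p̂_h)/(n_h−1):
  stratum A: (510/1400)²·0.543·0.457/45 = 0.000731792
  stratum B: (320/1400)²·0.260·0.740/49 = 0.000205141
  stratum C: (570/1400)²·0.160·0.840/49 = 0.000454671
V̂(p̂_st) = 0.0013916; SE = √V̂ = 0.0373042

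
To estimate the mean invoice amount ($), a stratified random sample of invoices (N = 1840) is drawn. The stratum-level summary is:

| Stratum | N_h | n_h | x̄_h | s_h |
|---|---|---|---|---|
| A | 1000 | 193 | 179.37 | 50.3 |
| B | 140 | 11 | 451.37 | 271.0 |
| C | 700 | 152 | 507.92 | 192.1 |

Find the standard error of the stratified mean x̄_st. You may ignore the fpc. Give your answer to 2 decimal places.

V̂(x̄_st) = Σ W_h² s_h²/n_h, with W_h = N_h/N and N = 1840:
  stratum A: (1000/1840)²·50.3²/193 = 3.87207
  stratum B: (140/1840)²·271.0²/11 = 38.6515
  stratum C: (700/1840)²·192.1²/152 = 35.1376
V̂(x̄_st) = 77.6611
SE(x̄_st) = √77.6611 = 8.81255

SE(x̄_st) ≈ 8.81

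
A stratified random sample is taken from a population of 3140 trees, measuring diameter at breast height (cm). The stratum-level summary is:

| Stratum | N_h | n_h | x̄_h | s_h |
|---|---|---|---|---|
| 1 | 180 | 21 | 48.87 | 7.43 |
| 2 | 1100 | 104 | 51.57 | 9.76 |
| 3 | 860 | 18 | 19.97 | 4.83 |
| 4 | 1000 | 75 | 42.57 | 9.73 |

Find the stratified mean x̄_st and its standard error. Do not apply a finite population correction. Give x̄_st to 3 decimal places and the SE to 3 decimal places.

x̄_st ≈ 39.894, SE ≈ 0.588

x̄_st = Σ W_h x̄_h = (180·48.87 + 1100·51.57 + 860·19.97 + 1000·42.57)/3140 = 39.89420
V̂(x̄_st) = Σ W_h² s_h²/n_h, with W_h = N_h/N and N = 3140:
  stratum 1: (180/3140)²·7.43²/21 = 0.00863861
  stratum 2: (1100/3140)²·9.76²/104 = 0.112407
  stratum 3: (860/3140)²·4.83²/18 = 0.0972208
  stratum 4: (1000/3140)²·9.73²/75 = 0.128028
V̂(x̄_st) = 0.346294
SE(x̄_st) = √0.346294 = 0.588468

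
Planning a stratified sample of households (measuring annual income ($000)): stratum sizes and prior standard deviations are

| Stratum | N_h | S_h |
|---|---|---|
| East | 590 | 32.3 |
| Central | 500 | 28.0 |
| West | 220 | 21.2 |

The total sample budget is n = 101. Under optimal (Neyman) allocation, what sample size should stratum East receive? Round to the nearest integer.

Neyman allocation: n_h = n · N_h S_h / Σ N_i S_i, with n = 101.
  stratum East: N_h·S_h = 590·32.3 = 19057.00
  stratum Central: N_h·S_h = 500·28.0 = 14000.00
  stratum West: N_h·S_h = 220·21.2 = 4664.00
Σ N_h S_h = 37721.00
n for stratum East = 101·19057.00/37721.00 = 51.026 → 51

51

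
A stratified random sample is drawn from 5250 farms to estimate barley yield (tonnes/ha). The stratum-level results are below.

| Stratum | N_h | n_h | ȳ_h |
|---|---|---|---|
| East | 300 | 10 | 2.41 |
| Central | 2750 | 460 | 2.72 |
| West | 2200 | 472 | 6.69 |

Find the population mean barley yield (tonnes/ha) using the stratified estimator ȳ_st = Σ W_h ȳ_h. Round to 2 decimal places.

N = Σ N_h = 5250. Stratum weights W_h = N_h/N.
ȳ_st = (300·2.41 + 2750·2.72 + 2200·6.69) / 5250 = 4.3659

ȳ_st ≈ 4.37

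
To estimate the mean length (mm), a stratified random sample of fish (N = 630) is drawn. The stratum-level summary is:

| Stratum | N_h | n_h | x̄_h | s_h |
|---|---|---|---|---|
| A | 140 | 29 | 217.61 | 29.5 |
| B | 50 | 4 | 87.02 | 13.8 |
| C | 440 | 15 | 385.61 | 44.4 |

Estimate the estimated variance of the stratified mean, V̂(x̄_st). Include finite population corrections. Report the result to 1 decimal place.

V̂(x̄_st) = Σ W_h² (1 − n_h/N_h) s_h²/n_h, with W_h = N_h/N and N = 630:
  stratum A: (140/630)²·(1 − 29/140)·29.5²/29 = 1.17494
  stratum B: (50/630)²·(1 − 4/50)·13.8²/4 = 0.275896
  stratum C: (440/630)²·(1 − 15/440)·44.4²/15 = 61.9206
V̂(x̄_st) = 63.3714

V̂(x̄_st) ≈ 63.4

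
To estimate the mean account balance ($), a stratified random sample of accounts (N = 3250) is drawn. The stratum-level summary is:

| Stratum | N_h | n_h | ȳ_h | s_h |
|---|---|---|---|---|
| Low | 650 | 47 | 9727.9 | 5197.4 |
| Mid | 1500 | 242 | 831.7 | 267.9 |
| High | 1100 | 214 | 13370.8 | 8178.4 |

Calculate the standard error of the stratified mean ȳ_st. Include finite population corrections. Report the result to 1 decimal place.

SE(ȳ_st) ≈ 224.1

V̂(ȳ_st) = Σ W_h² (1 − n_h/N_h) s_h²/n_h, with W_h = N_h/N and N = 3250:
  stratum Low: (650/3250)²·(1 − 47/650)·5197.4²/47 = 21327.4
  stratum Mid: (1500/3250)²·(1 − 242/1500)·267.9²/242 = 52.9828
  stratum High: (1100/3250)²·(1 − 214/1100)·8178.4²/214 = 28839.2
V̂(ȳ_st) = 50219.6
SE(ȳ_st) = √50219.6 = 224.097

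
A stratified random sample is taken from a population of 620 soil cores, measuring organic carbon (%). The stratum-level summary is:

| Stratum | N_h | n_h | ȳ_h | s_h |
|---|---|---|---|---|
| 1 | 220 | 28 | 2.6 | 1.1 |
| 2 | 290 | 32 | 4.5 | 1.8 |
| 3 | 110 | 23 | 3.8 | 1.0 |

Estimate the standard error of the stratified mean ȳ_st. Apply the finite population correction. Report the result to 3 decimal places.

V̂(ȳ_st) = Σ W_h² (1 − n_h/N_h) s_h²/n_h, with W_h = N_h/N and N = 620:
  stratum 1: (220/620)²·(1 − 28/220)·1.1²/28 = 0.00474862
  stratum 2: (290/620)²·(1 − 32/290)·1.8²/32 = 0.0197074
  stratum 3: (110/620)²·(1 − 23/110)·1.0²/23 = 0.00108243
V̂(ȳ_st) = 0.0255385
SE(ȳ_st) = √0.0255385 = 0.159808

SE(ȳ_st) ≈ 0.160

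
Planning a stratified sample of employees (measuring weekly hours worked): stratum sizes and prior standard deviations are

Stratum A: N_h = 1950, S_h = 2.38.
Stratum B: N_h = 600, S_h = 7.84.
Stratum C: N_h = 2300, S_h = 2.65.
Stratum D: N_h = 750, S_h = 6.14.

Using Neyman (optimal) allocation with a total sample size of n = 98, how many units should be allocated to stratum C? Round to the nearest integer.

Neyman allocation: n_h = n · N_h S_h / Σ N_i S_i, with n = 98.
  stratum A: N_h·S_h = 1950·2.38 = 4641.00
  stratum B: N_h·S_h = 600·7.84 = 4704.00
  stratum C: N_h·S_h = 2300·2.65 = 6095.00
  stratum D: N_h·S_h = 750·6.14 = 4605.00
Σ N_h S_h = 20045.00
n for stratum C = 98·6095.00/20045.00 = 29.798 → 30

30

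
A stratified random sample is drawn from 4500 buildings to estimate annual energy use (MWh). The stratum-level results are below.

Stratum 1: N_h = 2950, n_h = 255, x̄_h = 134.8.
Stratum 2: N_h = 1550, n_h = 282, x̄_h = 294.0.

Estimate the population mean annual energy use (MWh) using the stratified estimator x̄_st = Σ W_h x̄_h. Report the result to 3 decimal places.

N = Σ N_h = 4500. Stratum weights W_h = N_h/N.
x̄_st = (2950·134.8 + 1550·294.0) / 4500 = 189.63556

x̄_st ≈ 189.636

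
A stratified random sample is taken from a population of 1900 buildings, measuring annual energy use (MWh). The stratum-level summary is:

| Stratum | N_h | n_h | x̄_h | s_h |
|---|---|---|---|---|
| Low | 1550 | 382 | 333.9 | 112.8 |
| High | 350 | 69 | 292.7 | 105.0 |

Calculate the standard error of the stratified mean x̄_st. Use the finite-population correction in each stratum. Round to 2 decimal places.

V̂(x̄_st) = Σ W_h² (1 − n_h/N_h) s_h²/n_h, with W_h = N_h/N and N = 1900:
  stratum Low: (1550/1900)²·(1 − 382/1550)·112.8²/382 = 16.7041
  stratum High: (350/1900)²·(1 − 69/350)·105.0²/69 = 4.35308
V̂(x̄_st) = 21.0571
SE(x̄_st) = √21.0571 = 4.58881

SE(x̄_st) ≈ 4.59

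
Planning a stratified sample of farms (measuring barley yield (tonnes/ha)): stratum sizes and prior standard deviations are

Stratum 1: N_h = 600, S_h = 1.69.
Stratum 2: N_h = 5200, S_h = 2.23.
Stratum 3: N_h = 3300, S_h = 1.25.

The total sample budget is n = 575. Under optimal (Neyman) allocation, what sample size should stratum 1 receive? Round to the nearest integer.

Neyman allocation: n_h = n · N_h S_h / Σ N_i S_i, with n = 575.
  stratum 1: N_h·S_h = 600·1.69 = 1014.00
  stratum 2: N_h·S_h = 5200·2.23 = 11596.00
  stratum 3: N_h·S_h = 3300·1.25 = 4125.00
Σ N_h S_h = 16735.00
n for stratum 1 = 575·1014.00/16735.00 = 34.840 → 35

35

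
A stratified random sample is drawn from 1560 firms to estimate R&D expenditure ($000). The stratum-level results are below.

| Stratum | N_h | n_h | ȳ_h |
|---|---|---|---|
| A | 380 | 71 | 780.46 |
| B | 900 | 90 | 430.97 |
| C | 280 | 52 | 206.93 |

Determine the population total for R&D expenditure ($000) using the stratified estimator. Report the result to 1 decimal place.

τ̂_st = Σ N_h ȳ_h = 380·780.46 + 900·430.97 + 280·206.93 = 742388.2

τ̂_st ≈ 742388.2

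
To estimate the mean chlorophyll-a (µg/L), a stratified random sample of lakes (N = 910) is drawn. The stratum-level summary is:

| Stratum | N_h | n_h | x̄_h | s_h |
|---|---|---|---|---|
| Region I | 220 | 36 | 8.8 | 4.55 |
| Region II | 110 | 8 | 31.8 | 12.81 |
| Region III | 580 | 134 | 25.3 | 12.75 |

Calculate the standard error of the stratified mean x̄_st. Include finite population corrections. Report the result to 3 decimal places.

SE(x̄_st) ≈ 0.828

V̂(x̄_st) = Σ W_h² (1 − n_h/N_h) s_h²/n_h, with W_h = N_h/N and N = 910:
  stratum Region I: (220/910)²·(1 − 36/220)·4.55²/36 = 0.0281111
  stratum Region II: (110/910)²·(1 − 8/110)·12.81²/8 = 0.277919
  stratum Region III: (580/910)²·(1 − 134/580)·12.75²/134 = 0.378962
V̂(x̄_st) = 0.684992
SE(x̄_st) = √0.684992 = 0.827643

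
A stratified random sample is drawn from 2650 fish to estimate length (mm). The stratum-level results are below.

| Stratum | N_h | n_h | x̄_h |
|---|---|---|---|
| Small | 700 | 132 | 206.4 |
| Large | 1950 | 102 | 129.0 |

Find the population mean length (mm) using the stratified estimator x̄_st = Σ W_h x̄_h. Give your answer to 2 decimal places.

N = Σ N_h = 2650. Stratum weights W_h = N_h/N.
x̄_st = (700·206.4 + 1950·129.0) / 2650 = 149.4453

x̄_st ≈ 149.45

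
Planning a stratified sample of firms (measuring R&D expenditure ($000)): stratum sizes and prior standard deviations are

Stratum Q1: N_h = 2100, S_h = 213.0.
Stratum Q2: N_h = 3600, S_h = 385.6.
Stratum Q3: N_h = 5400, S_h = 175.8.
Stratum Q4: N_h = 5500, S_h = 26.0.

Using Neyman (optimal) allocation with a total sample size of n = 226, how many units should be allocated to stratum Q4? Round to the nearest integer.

Neyman allocation: n_h = n · N_h S_h / Σ N_i S_i, with n = 226.
  stratum Q1: N_h·S_h = 2100·213.0 = 447300.00
  stratum Q2: N_h·S_h = 3600·385.6 = 1388160.00
  stratum Q3: N_h·S_h = 5400·175.8 = 949320.00
  stratum Q4: N_h·S_h = 5500·26.0 = 143000.00
Σ N_h S_h = 2927780.00
n for stratum Q4 = 226·143000.00/2927780.00 = 11.038 → 11

11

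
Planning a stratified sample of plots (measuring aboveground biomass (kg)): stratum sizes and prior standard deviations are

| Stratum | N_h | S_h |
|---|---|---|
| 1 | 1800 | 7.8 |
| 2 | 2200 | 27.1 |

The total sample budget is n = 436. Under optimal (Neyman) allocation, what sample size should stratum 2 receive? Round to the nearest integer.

353

Neyman allocation: n_h = n · N_h S_h / Σ N_i S_i, with n = 436.
  stratum 1: N_h·S_h = 1800·7.8 = 14040.00
  stratum 2: N_h·S_h = 2200·27.1 = 59620.00
Σ N_h S_h = 73660.00
n for stratum 2 = 436·59620.00/73660.00 = 352.896 → 353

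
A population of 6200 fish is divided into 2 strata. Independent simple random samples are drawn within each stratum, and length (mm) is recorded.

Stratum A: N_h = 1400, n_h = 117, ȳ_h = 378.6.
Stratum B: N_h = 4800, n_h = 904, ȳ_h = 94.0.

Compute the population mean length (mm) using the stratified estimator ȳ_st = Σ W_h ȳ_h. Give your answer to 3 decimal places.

N = Σ N_h = 6200. Stratum weights W_h = N_h/N.
ȳ_st = (1400·378.6 + 4800·94.0) / 6200 = 158.26452

ȳ_st ≈ 158.265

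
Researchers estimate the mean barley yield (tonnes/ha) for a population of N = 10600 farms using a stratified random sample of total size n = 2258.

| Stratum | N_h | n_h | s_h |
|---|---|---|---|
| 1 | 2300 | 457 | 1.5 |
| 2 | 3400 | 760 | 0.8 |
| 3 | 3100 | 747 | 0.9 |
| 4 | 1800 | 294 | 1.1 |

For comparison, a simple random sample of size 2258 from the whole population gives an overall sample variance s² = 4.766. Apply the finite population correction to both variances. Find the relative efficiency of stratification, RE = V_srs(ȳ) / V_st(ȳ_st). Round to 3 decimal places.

V̂(ȳ_st) = Σ W_h² (1 − n_h/N_h) s_h²/n_h, with W_h = N_h/N and N = 10600:
  stratum 1: (2300/10600)²·(1 − 457/2300)·1.5²/457 = 0.000185741
  stratum 2: (3400/10600)²·(1 − 760/3400)·0.8²/760 = 6.72725e-05
  stratum 3: (3100/10600)²·(1 − 747/3100)·0.9²/747 = 7.03941e-05
  stratum 4: (1800/10600)²·(1 − 294/1800)·1.1²/294 = 9.92942e-05
V_st = 0.000422702
V_srs = (1 − 2258/10600)·4.766/2258 = 0.00166109
Relative efficiency = V_srs / V_st = 0.00166109/0.000422702 = 3.9297

RE ≈ 3.930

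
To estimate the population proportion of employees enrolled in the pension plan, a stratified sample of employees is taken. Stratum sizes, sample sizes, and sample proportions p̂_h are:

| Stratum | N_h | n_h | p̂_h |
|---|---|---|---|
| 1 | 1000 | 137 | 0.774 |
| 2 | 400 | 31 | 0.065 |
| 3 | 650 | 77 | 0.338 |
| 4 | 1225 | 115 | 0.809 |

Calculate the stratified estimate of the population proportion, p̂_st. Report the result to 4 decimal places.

N = 3275; stratum weights W_h = N_h/N.
p̂_st = Σ W_h p̂_h = (1000·0.774 + 400·0.065 + 650·0.338 + 1225·0.809)/3275 = 0.61396

p̂_st ≈ 0.6140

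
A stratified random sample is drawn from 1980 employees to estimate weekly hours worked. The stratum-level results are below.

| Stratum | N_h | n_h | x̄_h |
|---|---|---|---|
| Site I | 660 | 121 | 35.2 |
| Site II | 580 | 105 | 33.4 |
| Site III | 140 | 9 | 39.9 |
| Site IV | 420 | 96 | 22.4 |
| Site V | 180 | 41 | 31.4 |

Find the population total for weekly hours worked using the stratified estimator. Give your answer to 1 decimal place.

τ̂_st = Σ N_h x̄_h = 660·35.2 + 580·33.4 + 140·39.9 + 420·22.4 + 180·31.4 = 63250.0

τ̂_st ≈ 63250.0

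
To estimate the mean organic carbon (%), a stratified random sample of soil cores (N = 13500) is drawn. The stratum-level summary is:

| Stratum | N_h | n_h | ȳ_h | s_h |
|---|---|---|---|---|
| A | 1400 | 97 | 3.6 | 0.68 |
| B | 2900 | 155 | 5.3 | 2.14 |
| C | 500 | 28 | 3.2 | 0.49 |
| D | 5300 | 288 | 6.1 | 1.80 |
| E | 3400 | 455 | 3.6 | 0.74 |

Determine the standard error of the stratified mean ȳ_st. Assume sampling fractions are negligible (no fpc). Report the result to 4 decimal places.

V̂(ȳ_st) = Σ W_h² s_h²/n_h, with W_h = N_h/N and N = 13500:
  stratum A: (1400/13500)²·0.68²/97 = 5.12666e-05
  stratum B: (2900/13500)²·2.14²/155 = 0.0013634
  stratum C: (500/13500)²·0.49²/28 = 1.17627e-05
  stratum D: (5300/13500)²·1.80²/288 = 0.00173395
  stratum E: (3400/13500)²·0.74²/455 = 7.63383e-05
V̂(ȳ_st) = 0.00323672
SE(ȳ_st) = √0.00323672 = 0.0568922

SE(ȳ_st) ≈ 0.0569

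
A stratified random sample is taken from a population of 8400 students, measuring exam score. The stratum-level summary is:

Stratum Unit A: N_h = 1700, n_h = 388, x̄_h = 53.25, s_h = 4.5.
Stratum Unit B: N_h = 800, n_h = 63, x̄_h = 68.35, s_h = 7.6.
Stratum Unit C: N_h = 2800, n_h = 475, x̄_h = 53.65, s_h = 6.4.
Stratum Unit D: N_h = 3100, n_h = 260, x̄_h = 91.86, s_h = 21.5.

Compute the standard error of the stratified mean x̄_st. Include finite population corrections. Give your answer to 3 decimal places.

V̂(x̄_st) = Σ W_h² (1 − n_h/N_h) s_h²/n_h, with W_h = N_h/N and N = 8400:
  stratum Unit A: (1700/8400)²·(1 − 388/1700)·4.5²/388 = 0.00164975
  stratum Unit B: (800/8400)²·(1 − 63/800)·7.6²/63 = 0.007661
  stratum Unit C: (2800/8400)²·(1 − 475/2800)·6.4²/475 = 0.00795589
  stratum Unit D: (3100/8400)²·(1 − 260/3100)·21.5²/260 = 0.221832
V̂(x̄_st) = 0.239099
SE(x̄_st) = √0.239099 = 0.488978

SE(x̄_st) ≈ 0.489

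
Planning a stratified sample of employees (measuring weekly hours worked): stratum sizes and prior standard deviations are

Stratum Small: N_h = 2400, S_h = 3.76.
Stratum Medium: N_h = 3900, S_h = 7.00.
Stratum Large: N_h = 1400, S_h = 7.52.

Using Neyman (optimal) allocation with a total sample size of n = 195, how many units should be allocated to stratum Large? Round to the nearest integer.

44

Neyman allocation: n_h = n · N_h S_h / Σ N_i S_i, with n = 195.
  stratum Small: N_h·S_h = 2400·3.76 = 9024.00
  stratum Medium: N_h·S_h = 3900·7.00 = 27300.00
  stratum Large: N_h·S_h = 1400·7.52 = 10528.00
Σ N_h S_h = 46852.00
n for stratum Large = 195·10528.00/46852.00 = 43.818 → 44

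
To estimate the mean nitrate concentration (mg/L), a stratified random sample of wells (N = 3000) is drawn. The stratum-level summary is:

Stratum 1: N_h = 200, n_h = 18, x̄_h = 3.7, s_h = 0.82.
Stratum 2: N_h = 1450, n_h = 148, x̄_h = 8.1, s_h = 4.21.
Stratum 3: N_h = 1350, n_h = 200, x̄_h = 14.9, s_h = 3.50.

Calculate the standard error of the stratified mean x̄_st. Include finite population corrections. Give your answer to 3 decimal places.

V̂(x̄_st) = Σ W_h² (1 − n_h/N_h) s_h²/n_h, with W_h = N_h/N and N = 3000:
  stratum 1: (200/3000)²·(1 − 18/200)·0.82²/18 = 0.000151082
  stratum 2: (1450/3000)²·(1 − 148/1450)·4.21²/148 = 0.0251211
  stratum 3: (1350/3000)²·(1 − 200/1350)·3.50²/200 = 0.0105656
V̂(x̄_st) = 0.0358378
SE(x̄_st) = √0.0358378 = 0.189309

SE(x̄_st) ≈ 0.189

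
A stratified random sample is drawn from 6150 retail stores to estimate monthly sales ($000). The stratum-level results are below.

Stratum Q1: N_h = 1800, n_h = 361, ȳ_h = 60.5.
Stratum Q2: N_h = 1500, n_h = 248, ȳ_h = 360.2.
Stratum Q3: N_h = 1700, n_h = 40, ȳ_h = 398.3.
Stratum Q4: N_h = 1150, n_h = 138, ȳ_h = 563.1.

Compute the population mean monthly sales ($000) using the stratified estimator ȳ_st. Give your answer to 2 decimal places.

ȳ_st ≈ 320.96

N = Σ N_h = 6150. Stratum weights W_h = N_h/N.
ȳ_st = (1800·60.5 + 1500·360.2 + 1700·398.3 + 1150·563.1) / 6150 = 320.9553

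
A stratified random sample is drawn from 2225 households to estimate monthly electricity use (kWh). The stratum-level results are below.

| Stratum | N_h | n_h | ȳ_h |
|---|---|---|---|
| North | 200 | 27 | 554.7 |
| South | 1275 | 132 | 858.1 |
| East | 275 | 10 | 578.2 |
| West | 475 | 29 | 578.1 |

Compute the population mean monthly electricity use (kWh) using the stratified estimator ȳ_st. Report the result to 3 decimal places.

ȳ_st ≈ 736.458

N = Σ N_h = 2225. Stratum weights W_h = N_h/N.
ȳ_st = (200·554.7 + 1275·858.1 + 275·578.2 + 475·578.1) / 2225 = 736.45843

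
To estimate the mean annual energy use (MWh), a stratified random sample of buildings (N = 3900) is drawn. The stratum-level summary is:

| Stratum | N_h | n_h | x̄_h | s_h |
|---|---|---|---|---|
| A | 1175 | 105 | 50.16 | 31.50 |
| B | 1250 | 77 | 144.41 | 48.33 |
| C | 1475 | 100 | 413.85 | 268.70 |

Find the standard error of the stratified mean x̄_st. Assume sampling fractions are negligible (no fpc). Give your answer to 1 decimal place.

SE(x̄_st) ≈ 10.4

V̂(x̄_st) = Σ W_h² s_h²/n_h, with W_h = N_h/N and N = 3900:
  stratum A: (1175/3900)²·31.50²/105 = 0.857785
  stratum B: (1250/3900)²·48.33²/77 = 3.11626
  stratum C: (1475/3900)²·268.70²/100 = 103.274
V̂(x̄_st) = 107.248
SE(x̄_st) = √107.248 = 10.3561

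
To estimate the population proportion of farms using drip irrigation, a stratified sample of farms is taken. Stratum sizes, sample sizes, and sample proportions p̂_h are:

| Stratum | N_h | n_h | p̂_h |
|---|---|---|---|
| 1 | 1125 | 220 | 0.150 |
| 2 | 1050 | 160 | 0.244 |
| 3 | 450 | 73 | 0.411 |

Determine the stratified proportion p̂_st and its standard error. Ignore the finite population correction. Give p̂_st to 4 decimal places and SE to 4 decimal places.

p̂_st ≈ 0.2323, SE ≈ 0.0198

N = 2625; stratum weights W_h = N_h/N.
p̂_st = Σ W_h p̂_h = (1125·0.150 + 1050·0.244 + 450·0.411)/2625 = 0.23234
V̂(p̂_st) = Σ W_h² p̂_h(1−p̂_h)/(n_h−1):
  stratum 1: (1125/2625)²·0.150·0.850/219 = 0.000106933
  stratum 2: (1050/2625)²·0.244·0.756/159 = 0.000185624
  stratum 3: (450/2625)²·0.411·0.589/72 = 9.88078e-05
V̂(p̂_st) = 0.000391365; SE = √V̂ = 0.0197829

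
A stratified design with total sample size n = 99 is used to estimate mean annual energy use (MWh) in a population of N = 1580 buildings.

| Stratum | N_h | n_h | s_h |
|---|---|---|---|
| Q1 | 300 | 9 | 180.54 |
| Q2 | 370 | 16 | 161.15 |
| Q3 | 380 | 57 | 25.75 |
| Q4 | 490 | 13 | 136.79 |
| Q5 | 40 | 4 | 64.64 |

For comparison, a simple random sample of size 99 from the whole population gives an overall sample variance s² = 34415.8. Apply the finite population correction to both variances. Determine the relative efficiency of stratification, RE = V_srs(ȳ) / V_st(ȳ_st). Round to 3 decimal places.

RE ≈ 0.937

V̂(ȳ_st) = Σ W_h² (1 − n_h/N_h) s_h²/n_h, with W_h = N_h/N and N = 1580:
  stratum Q1: (300/1580)²·(1 − 9/300)·180.54²/9 = 126.65
  stratum Q2: (370/1580)²·(1 − 16/370)·161.15²/16 = 85.1592
  stratum Q3: (380/1580)²·(1 − 57/380)·25.75²/57 = 0.571941
  stratum Q4: (490/1580)²·(1 − 13/490)·136.79²/13 = 134.761
  stratum Q5: (40/1580)²·(1 − 4/40)·64.64²/4 = 0.602547
V_st = 347.745
V_srs = (1 − 99/1580)·34415.8/99 = 325.852
Relative efficiency = V_srs / V_st = 325.852/347.745 = 0.9370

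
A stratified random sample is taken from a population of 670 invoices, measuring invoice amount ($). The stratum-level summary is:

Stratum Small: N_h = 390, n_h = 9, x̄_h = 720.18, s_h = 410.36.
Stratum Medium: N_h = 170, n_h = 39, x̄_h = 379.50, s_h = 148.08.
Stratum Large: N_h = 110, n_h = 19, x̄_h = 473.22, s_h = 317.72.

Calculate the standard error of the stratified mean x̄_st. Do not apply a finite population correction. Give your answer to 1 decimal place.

V̂(x̄_st) = Σ W_h² s_h²/n_h, with W_h = N_h/N and N = 670:
  stratum Small: (390/670)²·410.36²/9 = 6339.68
  stratum Medium: (170/670)²·148.08²/39 = 36.1973
  stratum Large: (110/670)²·317.72²/19 = 143.209
V̂(x̄_st) = 6519.08
SE(x̄_st) = √6519.08 = 80.7408

SE(x̄_st) ≈ 80.7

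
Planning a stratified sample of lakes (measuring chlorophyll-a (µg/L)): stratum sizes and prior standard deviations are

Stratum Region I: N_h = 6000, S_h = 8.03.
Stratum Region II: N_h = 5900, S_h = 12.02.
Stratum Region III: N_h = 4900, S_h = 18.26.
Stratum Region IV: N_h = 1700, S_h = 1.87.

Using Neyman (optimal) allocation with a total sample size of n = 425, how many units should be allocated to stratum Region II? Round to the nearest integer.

142

Neyman allocation: n_h = n · N_h S_h / Σ N_i S_i, with n = 425.
  stratum Region I: N_h·S_h = 6000·8.03 = 48180.00
  stratum Region II: N_h·S_h = 5900·12.02 = 70918.00
  stratum Region III: N_h·S_h = 4900·18.26 = 89474.00
  stratum Region IV: N_h·S_h = 1700·1.87 = 3179.00
Σ N_h S_h = 211751.00
n for stratum Region II = 425·70918.00/211751.00 = 142.338 → 142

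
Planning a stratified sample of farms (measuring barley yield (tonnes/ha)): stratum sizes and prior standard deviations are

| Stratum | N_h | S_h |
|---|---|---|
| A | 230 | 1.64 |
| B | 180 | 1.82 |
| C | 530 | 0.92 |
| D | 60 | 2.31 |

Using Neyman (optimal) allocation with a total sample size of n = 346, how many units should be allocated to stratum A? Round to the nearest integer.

98

Neyman allocation: n_h = n · N_h S_h / Σ N_i S_i, with n = 346.
  stratum A: N_h·S_h = 230·1.64 = 377.20
  stratum B: N_h·S_h = 180·1.82 = 327.60
  stratum C: N_h·S_h = 530·0.92 = 487.60
  stratum D: N_h·S_h = 60·2.31 = 138.60
Σ N_h S_h = 1331.00
n for stratum A = 346·377.20/1331.00 = 98.055 → 98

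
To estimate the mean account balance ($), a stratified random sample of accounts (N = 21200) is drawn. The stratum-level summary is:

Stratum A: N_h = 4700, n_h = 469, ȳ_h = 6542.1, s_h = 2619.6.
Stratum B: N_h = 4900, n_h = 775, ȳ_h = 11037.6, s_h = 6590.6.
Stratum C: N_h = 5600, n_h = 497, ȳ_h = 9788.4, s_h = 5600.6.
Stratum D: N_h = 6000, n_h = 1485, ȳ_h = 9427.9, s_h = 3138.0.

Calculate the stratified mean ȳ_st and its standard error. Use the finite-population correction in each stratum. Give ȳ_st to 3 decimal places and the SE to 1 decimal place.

ȳ_st ≈ 9255.403, SE ≈ 87.1

ȳ_st = Σ W_h ȳ_h = (4700·6542.1 + 4900·11037.6 + 5600·9788.4 + 6000·9427.9)/21200 = 9255.40330
V̂(ȳ_st) = Σ W_h² (1 − n_h/N_h) s_h²/n_h, with W_h = N_h/N and N = 21200:
  stratum A: (4700/21200)²·(1 − 469/4700)·2619.6²/469 = 647.39
  stratum B: (4900/21200)²·(1 − 775/4900)·6590.6²/775 = 2520.56
  stratum C: (5600/21200)²·(1 − 497/5600)·5600.6²/497 = 4012.87
  stratum D: (6000/21200)²·(1 − 1485/6000)·3138.0²/1485 = 399.684
V̂(ȳ_st) = 7580.5
SE(ȳ_st) = √7580.5 = 87.066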